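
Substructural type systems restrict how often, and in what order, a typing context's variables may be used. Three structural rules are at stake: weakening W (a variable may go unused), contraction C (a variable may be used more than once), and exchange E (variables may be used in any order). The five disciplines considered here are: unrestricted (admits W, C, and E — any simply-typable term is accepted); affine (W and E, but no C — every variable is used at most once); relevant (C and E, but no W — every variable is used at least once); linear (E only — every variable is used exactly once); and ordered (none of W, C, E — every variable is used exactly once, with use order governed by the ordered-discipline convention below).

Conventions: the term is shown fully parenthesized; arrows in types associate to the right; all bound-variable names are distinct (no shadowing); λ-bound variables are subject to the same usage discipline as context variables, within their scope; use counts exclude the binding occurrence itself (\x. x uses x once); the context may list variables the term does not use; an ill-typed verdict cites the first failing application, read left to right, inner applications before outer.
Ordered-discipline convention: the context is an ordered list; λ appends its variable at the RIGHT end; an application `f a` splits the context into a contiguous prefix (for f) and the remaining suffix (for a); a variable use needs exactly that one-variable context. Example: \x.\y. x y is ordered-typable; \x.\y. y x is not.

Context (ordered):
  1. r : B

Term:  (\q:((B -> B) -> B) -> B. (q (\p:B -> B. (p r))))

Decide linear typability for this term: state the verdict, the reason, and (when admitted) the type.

yes — each of r, q, p used exactly once; term : (((B -> B) -> B) -> B) -> B
variable uses: r=1; q (bound)=1; p (bound)=1
use order (left to right): q, p, r
typing: well-typed at (((B -> B) -> B) -> B) -> B
per-discipline verdicts: ordered ✗ · linear ✓ · affine ✓ · relevant ✓ · unrestricted ✓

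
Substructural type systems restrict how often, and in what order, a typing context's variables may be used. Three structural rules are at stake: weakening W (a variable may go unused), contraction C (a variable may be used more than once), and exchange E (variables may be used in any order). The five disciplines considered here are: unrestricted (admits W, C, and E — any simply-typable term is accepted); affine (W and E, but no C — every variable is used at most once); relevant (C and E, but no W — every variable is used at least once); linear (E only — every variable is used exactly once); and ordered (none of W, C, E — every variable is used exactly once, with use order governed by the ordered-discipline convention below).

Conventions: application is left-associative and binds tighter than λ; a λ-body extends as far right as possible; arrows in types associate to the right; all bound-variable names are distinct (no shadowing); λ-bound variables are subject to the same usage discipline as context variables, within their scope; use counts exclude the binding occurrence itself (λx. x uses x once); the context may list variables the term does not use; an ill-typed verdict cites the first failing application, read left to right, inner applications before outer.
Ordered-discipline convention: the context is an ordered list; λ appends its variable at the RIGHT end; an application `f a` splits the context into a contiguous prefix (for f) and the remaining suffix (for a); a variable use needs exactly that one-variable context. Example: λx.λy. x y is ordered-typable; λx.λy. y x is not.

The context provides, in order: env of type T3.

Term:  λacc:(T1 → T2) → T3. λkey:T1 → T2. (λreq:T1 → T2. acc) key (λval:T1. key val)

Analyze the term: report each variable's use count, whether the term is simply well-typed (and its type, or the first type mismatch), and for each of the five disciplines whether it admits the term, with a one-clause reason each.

counts: env: 0×; acc (λ-bound): 1×; key (λ-bound): 2×; req (λ-bound): 0×; val (λ-bound): 1×
order of uses: acc, key, key, val
typing: the term checks, with type ((T1 → T2) → T3) → (T1 → T2) → T3
ordered: ✗ — uses contraction: key ×2; env, req left unused
linear: ✗ — uses contraction: key ×2; env, req left unused
affine: ✗ — uses contraction: key ×2
relevant: ✗ — env, req left unused
unrestricted: ✓ — simply typable at ((T1 → T2) → T3) → (T1 → T2) → T3; W, C, E all held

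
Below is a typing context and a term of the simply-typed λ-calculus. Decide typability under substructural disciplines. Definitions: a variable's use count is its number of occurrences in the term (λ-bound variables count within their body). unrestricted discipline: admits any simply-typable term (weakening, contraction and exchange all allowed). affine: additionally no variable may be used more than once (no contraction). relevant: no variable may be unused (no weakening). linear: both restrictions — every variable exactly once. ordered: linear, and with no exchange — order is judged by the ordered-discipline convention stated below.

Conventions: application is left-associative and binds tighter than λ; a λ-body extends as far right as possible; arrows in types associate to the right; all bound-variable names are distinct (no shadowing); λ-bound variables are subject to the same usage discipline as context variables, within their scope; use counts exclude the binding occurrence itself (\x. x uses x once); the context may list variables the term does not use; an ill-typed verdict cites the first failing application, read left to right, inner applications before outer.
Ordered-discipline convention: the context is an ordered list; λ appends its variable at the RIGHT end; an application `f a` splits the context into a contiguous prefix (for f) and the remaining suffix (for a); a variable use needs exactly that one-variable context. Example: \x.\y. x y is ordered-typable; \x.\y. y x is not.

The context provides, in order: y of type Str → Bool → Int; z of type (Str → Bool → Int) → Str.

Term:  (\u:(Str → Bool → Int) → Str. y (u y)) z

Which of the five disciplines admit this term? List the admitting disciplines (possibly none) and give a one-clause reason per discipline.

admitted by: relevant, unrestricted
use counts: y: 2×; z: 1×; u [bound]: 1×
uses in reading order: y, u, y, z
typing: the term checks, with type Bool → Int
ordered: ✗ — needs contraction — y ×2
linear: ✗ — needs contraction — y ×2
affine: ✗ — needs contraction — y ×2
relevant: ✓ — at least one use each (y, z, u)
unrestricted: ✓ — simply typable at Bool → Int; W, C, E all held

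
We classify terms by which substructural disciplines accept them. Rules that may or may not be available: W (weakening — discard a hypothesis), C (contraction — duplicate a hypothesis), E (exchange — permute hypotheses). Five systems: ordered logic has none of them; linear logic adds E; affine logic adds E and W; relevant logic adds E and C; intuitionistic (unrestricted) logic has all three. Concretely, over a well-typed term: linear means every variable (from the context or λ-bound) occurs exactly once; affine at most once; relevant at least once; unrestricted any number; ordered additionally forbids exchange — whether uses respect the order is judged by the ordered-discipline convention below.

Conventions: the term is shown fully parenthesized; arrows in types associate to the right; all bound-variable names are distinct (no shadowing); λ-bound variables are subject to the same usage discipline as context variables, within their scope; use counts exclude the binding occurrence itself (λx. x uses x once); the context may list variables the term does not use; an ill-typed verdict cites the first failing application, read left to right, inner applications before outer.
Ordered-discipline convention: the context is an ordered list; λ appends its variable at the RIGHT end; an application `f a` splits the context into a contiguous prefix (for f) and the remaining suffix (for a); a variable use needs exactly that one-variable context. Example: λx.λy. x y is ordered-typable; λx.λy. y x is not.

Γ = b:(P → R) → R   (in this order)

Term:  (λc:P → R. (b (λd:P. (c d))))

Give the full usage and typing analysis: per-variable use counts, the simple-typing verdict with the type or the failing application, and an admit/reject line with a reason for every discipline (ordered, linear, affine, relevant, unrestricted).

use counts: b=1; c (λ-bound)=1; d (λ-bound)=1
use order (left to right): b, c, d
typing: the term checks, with type (P → R) → R
ordered ✓ (b, c, d once each; derivable with no W/C/E)
linear ✓ (each of b, c, d used exactly once)
affine ✓ (no duplicate uses among b, c, d)
relevant ✓ (at least one use each (b, c, d))
unrestricted ✓ (type-checks ((P → R) → R) and nothing is barred)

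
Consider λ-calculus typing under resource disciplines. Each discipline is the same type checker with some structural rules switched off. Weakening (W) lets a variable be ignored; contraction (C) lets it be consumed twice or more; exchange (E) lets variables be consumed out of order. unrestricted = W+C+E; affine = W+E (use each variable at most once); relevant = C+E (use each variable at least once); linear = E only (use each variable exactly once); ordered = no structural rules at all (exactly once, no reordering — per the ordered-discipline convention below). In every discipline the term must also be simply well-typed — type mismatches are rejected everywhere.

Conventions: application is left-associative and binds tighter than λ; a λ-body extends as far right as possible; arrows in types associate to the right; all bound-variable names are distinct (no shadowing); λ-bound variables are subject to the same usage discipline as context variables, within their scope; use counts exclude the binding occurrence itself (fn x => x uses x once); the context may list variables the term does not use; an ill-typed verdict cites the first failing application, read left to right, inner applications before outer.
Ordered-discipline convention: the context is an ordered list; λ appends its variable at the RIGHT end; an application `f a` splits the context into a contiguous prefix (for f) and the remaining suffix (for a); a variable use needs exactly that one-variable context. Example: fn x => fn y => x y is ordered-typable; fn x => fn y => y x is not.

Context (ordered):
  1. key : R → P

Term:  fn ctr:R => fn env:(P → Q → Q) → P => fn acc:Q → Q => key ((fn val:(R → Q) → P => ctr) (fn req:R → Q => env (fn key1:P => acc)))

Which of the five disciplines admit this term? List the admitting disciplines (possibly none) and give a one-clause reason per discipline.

admitted in: affine, unrestricted
use counts: key ×1, ctr (λ-bound) ×1, env (λ-bound) ×1, acc (λ-bound) ×1, val (λ-bound) ×0, req (λ-bound) ×0, key1 (λ-bound) ×0
uses in reading order: key, ctr, env, acc
typing: well-typed at R → ((P → Q → Q) → P) → (Q → Q) → P
ordered ✗ (unused: val, req, key1 — weakening required)
linear ✗ (unused: val, req, key1 — weakening required)
affine ✓ (no duplicate uses among key, ctr, env, acc, val, req, key1)
relevant ✗ (unused: val, req, key1 — weakening required)
unrestricted ✓ (simply typable at R → ((P → Q → Q) → P) → (Q → Q) → P; W, C, E all held)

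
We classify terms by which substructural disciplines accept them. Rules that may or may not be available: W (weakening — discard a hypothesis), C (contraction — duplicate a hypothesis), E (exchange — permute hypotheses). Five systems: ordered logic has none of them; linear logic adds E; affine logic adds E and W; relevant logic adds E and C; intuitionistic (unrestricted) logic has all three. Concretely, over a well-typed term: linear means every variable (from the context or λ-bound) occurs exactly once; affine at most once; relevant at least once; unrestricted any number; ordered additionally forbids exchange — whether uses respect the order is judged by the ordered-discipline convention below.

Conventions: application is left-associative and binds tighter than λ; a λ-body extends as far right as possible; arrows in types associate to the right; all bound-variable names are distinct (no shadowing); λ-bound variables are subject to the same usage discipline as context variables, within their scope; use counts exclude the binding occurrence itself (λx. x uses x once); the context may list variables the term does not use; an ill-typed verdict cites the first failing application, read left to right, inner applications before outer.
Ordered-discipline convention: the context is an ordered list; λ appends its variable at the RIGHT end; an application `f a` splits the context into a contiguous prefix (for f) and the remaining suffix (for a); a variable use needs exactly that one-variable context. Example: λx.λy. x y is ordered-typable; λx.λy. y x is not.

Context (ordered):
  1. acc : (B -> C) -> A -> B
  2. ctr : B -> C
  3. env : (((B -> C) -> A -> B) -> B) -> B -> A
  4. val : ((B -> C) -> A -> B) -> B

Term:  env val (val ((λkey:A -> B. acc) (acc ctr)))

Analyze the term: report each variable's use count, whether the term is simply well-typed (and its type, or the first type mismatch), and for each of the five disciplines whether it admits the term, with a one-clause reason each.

use counts: acc=2, ctr=1, env=1, val=2, key [bound]=0
left-to-right use order: env, val, val, acc, acc, ctr
typing: the term checks, with type A
ordered ✗ (needs contraction — acc ×2, val ×2; unused: key — weakening required)
linear ✗ (needs contraction — acc ×2, val ×2; unused: key — weakening required)
affine ✗ (needs contraction — acc ×2, val ×2)
relevant ✗ (unused: key — weakening required)
unrestricted ✓ (typability at A is all that's needed)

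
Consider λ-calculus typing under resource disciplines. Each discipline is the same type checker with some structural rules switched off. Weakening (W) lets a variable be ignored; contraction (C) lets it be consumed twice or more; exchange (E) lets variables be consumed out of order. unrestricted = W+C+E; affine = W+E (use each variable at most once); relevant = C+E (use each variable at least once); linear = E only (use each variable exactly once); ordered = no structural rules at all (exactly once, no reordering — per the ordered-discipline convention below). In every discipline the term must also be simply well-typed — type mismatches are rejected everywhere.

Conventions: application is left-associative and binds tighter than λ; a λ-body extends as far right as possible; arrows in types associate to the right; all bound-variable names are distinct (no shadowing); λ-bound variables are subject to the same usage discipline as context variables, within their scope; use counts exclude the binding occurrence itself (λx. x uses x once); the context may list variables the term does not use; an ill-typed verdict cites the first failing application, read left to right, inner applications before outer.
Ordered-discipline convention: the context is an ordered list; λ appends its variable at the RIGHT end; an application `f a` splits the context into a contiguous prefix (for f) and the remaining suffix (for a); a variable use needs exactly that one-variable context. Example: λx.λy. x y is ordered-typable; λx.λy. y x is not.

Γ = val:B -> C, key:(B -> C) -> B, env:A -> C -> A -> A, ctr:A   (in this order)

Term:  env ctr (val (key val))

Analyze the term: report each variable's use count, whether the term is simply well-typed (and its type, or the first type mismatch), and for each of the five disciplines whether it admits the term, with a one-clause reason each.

counts: val: 2×, key: 1×, env: 1×, ctr: 1×
uses in reading order: env, ctr, val, key, val
typing: ✓ — A -> A
ordered: ✗, uses contraction: val ×2
linear: ✗, uses contraction: val ×2
affine: ✗, uses contraction: val ×2
relevant: ✓, every one of val, key, env, ctr appears
unrestricted: ✓, well-typed at A -> A; no restrictions here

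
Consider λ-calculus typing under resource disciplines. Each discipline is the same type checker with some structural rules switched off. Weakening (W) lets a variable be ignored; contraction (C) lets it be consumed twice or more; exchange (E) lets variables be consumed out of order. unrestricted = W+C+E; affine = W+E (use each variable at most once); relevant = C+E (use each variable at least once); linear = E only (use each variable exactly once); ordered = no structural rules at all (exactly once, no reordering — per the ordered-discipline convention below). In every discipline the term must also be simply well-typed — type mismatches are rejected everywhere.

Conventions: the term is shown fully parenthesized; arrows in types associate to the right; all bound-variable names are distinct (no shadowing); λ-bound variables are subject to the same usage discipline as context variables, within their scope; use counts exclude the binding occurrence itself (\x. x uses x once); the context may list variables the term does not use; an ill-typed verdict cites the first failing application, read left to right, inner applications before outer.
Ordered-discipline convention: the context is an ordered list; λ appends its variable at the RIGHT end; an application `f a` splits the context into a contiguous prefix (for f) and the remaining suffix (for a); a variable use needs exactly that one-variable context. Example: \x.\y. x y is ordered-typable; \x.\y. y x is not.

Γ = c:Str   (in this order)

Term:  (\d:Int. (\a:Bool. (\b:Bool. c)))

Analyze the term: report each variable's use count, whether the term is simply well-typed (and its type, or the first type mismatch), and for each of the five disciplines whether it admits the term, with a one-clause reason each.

counts: c: 1×; d (bound): 0×; a (bound): 0×; b (bound): 0×
order of uses: c
typing: well-typed — term : Int -> Bool -> Bool -> Str
ordered: ✗ — needs weakening: d, a, b unused
linear: ✗ — needs weakening: d, a, b unused
affine: ✓ — at most one use each (c, d, a, b)
relevant: ✗ — needs weakening: d, a, b unused
unrestricted: ✓ — type-checks (Int -> Bool -> Bool -> Str) and nothing is barred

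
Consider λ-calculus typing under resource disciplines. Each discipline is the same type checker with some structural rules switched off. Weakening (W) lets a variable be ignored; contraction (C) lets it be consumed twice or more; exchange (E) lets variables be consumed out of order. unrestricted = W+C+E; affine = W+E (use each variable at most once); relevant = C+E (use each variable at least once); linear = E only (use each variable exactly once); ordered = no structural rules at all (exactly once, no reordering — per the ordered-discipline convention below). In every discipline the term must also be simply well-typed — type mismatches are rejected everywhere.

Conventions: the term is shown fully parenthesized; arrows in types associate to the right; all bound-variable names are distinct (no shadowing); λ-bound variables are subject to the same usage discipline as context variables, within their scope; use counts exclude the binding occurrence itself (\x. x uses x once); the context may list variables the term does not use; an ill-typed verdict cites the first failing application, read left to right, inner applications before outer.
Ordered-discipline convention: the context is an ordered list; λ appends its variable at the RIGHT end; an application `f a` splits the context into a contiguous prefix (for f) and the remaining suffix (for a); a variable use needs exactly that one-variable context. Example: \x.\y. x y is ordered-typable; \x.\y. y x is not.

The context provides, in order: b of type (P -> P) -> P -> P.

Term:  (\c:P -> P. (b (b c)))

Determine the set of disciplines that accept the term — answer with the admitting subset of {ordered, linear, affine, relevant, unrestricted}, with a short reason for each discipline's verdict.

admitting disciplines: relevant, unrestricted
usage: b: 2; c [bound]: 1
uses in reading order: b, b, c
typing: ✓ — (P -> P) -> P -> P
ordered: ✗, repeated use of b ×2
linear: ✗, repeated use of b ×2
affine: ✗, repeated use of b ×2
relevant: ✓, none of b, c goes unused
unrestricted: ✓, typability at (P -> P) -> P -> P is all that's needed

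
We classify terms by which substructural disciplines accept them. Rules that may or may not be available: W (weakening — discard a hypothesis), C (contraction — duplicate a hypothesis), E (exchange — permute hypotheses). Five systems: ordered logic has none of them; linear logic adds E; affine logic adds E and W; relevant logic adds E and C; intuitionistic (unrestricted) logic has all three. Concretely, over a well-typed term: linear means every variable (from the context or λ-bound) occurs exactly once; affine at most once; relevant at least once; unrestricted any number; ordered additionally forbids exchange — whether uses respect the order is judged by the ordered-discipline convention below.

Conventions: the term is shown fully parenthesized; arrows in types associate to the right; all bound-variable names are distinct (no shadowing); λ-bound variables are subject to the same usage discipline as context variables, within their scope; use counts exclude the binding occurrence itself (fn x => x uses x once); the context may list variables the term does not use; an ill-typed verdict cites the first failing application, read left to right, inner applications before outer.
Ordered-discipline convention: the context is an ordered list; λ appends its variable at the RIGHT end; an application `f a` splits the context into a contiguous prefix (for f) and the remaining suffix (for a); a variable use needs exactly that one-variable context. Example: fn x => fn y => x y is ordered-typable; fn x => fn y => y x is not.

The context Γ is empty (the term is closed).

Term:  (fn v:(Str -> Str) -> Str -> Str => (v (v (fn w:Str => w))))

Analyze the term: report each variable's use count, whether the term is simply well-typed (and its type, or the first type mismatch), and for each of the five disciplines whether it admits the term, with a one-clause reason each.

usage: v [bound]: 2×, w [bound]: 1×
order of uses: v, v, w
typing: the term checks, with type ((Str -> Str) -> Str -> Str) -> Str -> Str
ordered ✗ (needs contraction — v ×2)
linear ✗ (needs contraction — v ×2)
affine ✗ (needs contraction — v ×2)
relevant ✓ (none of v, w goes unused)
unrestricted ✓ (type-checks (((Str -> Str) -> Str -> Str) -> Str -> Str) and nothing is barred)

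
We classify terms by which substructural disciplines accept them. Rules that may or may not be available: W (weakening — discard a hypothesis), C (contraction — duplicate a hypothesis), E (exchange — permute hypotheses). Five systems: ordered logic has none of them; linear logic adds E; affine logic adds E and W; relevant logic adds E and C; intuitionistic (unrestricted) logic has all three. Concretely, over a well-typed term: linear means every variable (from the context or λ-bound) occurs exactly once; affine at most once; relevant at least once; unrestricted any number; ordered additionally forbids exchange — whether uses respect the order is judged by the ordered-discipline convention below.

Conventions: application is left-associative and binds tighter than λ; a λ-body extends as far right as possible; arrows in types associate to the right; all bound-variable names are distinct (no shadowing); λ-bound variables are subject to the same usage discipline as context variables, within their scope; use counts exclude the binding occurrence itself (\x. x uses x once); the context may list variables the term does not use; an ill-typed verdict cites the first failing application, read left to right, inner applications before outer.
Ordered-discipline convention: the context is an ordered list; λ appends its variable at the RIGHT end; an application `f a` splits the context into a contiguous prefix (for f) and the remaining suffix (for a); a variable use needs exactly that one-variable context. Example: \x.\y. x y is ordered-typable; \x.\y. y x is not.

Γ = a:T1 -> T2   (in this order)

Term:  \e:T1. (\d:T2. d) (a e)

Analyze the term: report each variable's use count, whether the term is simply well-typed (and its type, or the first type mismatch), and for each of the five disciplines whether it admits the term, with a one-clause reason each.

usage: a: 1, e (λ-bound): 1, d (λ-bound): 1
uses in reading order: d, a, e
typing: ✓ — T1 -> T2
ordered: ✓ — a, e, d once each; derivable with no W/C/E
linear: ✓ — exactly-once usage across a, e, d
affine: ✓ — a, e, d: no repeats, contraction unneeded
relevant: ✓ — at least one use each (a, e, d)
unrestricted: ✓ — type-checks (T1 -> T2) and nothing is barred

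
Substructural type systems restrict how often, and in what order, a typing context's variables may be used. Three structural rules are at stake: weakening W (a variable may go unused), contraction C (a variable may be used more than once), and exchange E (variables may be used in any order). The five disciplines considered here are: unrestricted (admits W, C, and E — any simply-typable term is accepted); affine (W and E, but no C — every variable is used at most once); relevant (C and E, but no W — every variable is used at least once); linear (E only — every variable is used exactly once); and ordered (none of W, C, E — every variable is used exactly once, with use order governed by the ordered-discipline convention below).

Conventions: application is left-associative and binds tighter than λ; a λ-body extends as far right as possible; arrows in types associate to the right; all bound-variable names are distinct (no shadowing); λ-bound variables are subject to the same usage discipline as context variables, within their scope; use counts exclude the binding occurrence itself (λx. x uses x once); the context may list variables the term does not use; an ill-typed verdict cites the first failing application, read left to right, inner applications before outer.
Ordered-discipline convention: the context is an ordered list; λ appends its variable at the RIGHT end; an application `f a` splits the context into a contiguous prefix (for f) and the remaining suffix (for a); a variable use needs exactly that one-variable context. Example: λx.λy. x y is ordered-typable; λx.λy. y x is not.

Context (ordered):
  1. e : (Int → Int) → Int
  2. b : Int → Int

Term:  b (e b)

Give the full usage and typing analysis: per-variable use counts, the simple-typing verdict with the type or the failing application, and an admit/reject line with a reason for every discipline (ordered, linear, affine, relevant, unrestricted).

counts: e=1, b=2
uses in reading order: b, e, b
typing: well-typed — term : Int
ordered: ✗ — b ×2 used more than once (contraction)
linear: ✗ — b ×2 used more than once (contraction)
affine: ✗ — b ×2 used more than once (contraction)
relevant: ✓ — none of e, b goes unused
unrestricted: ✓ — typability at Int is all that's needed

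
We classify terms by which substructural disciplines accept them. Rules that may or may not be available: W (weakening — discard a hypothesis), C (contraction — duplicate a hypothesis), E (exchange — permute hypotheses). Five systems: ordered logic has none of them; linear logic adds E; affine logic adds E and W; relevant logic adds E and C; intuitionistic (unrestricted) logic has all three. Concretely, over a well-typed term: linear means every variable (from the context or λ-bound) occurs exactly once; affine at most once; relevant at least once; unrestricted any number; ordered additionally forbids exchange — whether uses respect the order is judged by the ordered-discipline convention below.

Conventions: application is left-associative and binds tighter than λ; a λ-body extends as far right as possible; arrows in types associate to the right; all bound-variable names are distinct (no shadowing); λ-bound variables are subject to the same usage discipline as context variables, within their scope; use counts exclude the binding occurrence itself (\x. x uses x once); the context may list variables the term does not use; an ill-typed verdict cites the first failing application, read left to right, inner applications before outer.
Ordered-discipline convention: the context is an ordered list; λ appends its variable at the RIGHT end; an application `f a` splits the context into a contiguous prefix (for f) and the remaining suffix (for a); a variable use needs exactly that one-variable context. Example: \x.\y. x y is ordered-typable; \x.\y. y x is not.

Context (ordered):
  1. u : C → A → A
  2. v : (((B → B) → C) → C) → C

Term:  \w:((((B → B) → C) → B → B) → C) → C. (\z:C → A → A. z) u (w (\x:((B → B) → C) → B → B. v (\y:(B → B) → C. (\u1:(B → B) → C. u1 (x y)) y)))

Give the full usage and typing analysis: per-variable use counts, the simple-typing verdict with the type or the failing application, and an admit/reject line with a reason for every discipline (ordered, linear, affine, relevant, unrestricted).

variable uses: u ×1; v ×1; w (bound) ×1; z (bound) ×1; x (bound) ×1; y (bound) ×2; u1 (bound) ×1
uses in reading order: z, u, w, v, u1, x, y, y
typing: well-typed — term : (((((B → B) → C) → B → B) → C) → C) → A → A
ordered ✗ (needs contraction — y ×2)
linear ✗ (needs contraction — y ×2)
affine ✗ (needs contraction — y ×2)
relevant ✓ (at least one use each (u, v, w, z, x, y, u1))
unrestricted ✓ (typability at (((((B → B) → C) → B → B) → C) → C) → A → A is all that's needed)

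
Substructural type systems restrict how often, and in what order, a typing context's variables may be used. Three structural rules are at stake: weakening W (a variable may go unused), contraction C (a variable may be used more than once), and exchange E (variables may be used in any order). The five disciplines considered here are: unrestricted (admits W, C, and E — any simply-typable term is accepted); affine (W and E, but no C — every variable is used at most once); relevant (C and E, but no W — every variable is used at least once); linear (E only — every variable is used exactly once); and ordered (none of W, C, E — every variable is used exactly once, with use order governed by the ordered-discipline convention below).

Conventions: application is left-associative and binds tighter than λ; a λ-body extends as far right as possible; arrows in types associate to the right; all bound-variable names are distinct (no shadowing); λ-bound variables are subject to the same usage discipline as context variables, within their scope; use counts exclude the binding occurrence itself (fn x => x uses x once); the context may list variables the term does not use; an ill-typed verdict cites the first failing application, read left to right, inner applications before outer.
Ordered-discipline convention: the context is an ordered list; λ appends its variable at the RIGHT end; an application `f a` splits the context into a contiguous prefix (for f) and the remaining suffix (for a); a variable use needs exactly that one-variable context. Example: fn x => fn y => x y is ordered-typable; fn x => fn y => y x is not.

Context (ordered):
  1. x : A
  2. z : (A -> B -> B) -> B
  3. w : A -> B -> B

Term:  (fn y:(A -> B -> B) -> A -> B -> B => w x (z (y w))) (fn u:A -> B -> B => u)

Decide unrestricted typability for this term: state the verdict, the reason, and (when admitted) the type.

yes — simply typable at B; W, C, E all held; term : B
variable uses: x: 1×; z: 1×; w: 2×; y (λ-bound): 1×; u (λ-bound): 1×
order of uses: w, x, z, y, w, u
typing: ✓ — B
summary: ordered ✗; linear ✗; affine ✗; relevant ✓; unrestricted ✓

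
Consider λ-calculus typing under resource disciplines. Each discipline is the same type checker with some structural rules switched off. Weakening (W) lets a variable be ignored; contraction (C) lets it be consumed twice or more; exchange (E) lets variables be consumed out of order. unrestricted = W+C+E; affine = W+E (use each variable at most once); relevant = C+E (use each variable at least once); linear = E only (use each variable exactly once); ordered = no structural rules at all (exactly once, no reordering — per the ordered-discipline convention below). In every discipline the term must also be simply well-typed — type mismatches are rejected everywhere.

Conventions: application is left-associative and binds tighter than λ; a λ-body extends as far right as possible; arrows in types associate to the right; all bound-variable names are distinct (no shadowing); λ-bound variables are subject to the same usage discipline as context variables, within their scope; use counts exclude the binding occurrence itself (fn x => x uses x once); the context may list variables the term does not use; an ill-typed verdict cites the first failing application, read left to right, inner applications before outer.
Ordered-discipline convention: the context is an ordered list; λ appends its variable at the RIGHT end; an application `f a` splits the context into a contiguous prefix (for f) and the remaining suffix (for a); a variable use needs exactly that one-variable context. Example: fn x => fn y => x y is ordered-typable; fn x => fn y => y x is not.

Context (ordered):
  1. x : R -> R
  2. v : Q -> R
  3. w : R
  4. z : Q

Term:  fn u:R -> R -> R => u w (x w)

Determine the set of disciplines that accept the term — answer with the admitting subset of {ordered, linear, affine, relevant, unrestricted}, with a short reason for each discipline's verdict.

admitted by: unrestricted
use counts: x ×1, v ×0, w ×2, z ×0, u [bound] ×1
left-to-right use order: u, w, x, w
typing: the term checks, with type (R -> R -> R) -> R
ordered: ✗ — w ×2 used more than once (contraction); v, z never used (weakening)
linear: ✗ — w ×2 used more than once (contraction); v, z never used (weakening)
affine: ✗ — w ×2 used more than once (contraction)
relevant: ✗ — v, z never used (weakening)
unrestricted: ✓ — typability at (R -> R -> R) -> R is all that's needed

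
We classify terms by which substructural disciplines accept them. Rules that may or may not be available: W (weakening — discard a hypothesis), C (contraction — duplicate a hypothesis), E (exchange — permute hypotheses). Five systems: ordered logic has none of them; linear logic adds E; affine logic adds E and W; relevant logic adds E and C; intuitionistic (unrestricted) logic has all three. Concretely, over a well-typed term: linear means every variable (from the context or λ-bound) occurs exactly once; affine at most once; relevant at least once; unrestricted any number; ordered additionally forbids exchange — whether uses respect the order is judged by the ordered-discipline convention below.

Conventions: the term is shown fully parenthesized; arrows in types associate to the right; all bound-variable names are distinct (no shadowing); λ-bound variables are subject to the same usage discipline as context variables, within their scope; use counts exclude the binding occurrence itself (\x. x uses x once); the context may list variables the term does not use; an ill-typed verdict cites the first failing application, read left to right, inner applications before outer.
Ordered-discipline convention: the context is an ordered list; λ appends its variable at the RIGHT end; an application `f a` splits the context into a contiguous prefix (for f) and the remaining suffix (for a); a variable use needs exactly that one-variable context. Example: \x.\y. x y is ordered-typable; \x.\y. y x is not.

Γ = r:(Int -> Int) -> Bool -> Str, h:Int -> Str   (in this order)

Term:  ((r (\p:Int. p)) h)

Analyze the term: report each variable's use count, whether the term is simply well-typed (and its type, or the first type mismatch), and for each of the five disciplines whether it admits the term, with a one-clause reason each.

counts: r: 1, h: 1, p (λ-bound): 1
uses in reading order: r, p, h
typing: ill-typed: a function awaiting Bool gets Int -> Str
ordered: ✗ — fails simple typing
linear: ✗ — a type mismatch blocks all five
affine: ✗ — the type mismatch rejects it
relevant: ✗ — not simply typable
unrestricted: ✗ — fails simple typing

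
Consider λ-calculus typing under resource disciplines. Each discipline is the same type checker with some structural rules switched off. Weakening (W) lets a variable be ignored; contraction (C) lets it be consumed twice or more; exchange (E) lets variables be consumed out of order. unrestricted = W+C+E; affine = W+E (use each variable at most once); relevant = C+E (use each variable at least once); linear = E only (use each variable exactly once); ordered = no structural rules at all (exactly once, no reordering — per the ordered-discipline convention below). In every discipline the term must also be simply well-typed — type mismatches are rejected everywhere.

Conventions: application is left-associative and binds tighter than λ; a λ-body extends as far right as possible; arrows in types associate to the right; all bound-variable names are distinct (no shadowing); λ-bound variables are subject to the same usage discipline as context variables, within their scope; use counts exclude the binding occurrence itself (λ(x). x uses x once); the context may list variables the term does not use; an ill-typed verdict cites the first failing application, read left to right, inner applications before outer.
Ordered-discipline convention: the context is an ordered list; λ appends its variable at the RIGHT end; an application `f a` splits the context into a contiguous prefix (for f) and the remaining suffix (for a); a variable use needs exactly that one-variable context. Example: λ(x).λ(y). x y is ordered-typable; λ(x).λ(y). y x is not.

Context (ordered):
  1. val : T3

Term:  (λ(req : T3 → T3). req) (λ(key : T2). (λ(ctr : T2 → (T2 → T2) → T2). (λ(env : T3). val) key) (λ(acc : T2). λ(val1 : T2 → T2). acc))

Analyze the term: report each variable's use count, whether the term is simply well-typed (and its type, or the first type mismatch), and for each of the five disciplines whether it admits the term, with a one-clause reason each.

usage: val: 1×; req (λ-bound): 1×; key (λ-bound): 1×; ctr (λ-bound): 0×; env (λ-bound): 0×; acc (λ-bound): 1×; val1 (λ-bound): 0×
left-to-right use order: req, val, key, acc
typing: ill-typed: a function awaiting T3 gets T2
ordered ✗ (a type mismatch blocks all five)
linear ✗ (the type mismatch rejects it)
affine ✗ (not simply typable)
relevant ✗ (fails simple typing)
unrestricted ✗ (a type mismatch blocks all five)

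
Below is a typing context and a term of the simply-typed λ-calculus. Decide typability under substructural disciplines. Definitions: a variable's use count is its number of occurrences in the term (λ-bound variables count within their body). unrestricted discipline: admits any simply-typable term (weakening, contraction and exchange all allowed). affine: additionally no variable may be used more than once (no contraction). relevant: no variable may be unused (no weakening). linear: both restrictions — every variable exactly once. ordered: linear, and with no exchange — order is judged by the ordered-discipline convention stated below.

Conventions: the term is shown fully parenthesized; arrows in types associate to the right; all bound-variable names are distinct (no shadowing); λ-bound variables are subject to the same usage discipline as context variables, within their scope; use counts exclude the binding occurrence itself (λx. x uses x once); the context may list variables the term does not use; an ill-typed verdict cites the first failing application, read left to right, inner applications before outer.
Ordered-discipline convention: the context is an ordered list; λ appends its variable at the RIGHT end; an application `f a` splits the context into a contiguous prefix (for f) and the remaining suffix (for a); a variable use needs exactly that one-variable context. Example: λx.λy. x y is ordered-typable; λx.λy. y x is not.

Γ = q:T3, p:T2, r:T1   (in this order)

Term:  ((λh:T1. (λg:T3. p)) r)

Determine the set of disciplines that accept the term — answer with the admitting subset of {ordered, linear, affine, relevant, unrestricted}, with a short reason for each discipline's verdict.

admitting disciplines: affine, unrestricted
use counts: q=0; p=1; r=1; h (bound)=0; g (bound)=0
left-to-right use order: p, r
typing: the term checks, with type T3 -> T2
ordered: ✗, q, h, g never used (weakening)
linear: ✗, q, h, g never used (weakening)
affine: ✓, at most one use each (q, p, r, h, g)
relevant: ✗, q, h, g never used (weakening)
unrestricted: ✓, well-typed at T3 -> T2; no restrictions here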